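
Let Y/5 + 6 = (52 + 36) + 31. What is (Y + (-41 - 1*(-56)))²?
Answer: 336400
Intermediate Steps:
Y = 565 (Y = -30 + 5*((52 + 36) + 31) = -30 + 5*(88 + 31) = -30 + 5*119 = -30 + 595 = 565)
(Y + (-41 - 1*(-56)))² = (565 + (-41 - 1*(-56)))² = (565 + (-41 + 56))² = (565 + 15)² = 580² = 336400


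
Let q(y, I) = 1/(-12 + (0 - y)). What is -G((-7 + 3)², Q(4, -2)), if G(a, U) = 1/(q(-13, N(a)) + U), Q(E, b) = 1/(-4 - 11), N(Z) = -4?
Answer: -15/14 ≈ -1.0714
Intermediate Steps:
Q(E, b) = -1/15 (Q(E, b) = 1/(-15) = -1/15)
q(y, I) = 1/(-12 - y)
G(a, U) = 1/(1 + U) (G(a, U) = 1/(-1/(12 - 13) + U) = 1/(-1/(-1) + U) = 1/(-1*(-1) + U) = 1/(1 + U))
-G((-7 + 3)², Q(4, -2)) = -1/(1 - 1/15) = -1/14/15 = -1*15/14 = -15/14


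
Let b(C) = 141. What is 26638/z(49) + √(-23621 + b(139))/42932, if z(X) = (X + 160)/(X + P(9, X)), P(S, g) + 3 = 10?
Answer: 78512/11 + I*√5870/21466 ≈ 7137.5 + 0.0035692*I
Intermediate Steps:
P(S, g) = 7 (P(S, g) = -3 + 10 = 7)
z(X) = (160 + X)/(7 + X) (z(X) = (X + 160)/(X + 7) = (160 + X)/(7 + X))
26638/z(49) + √(-23621 + b(139))/42932 = 26638/(((160 + 49)/(7 + 49))) + √(-23621 + 141)/42932 = 26638/((209/56)) + √(-23480)*(1/42932) = 26638/(((1/56)*209)) + (2*I*√5870)*(1/42932) = 26638/(209/56) + I*√5870/21466 = 26638*(56/209) + I*√5870/21466 = 78512/11 + I*√5870/21466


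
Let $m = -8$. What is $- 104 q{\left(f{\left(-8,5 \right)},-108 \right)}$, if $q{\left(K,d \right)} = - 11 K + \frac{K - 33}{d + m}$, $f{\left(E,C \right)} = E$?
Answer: $- \frac{266474}{29} \approx -9188.8$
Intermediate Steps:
$q{\left(K,d \right)} = - 11 K + \frac{-33 + K}{-8 + d}$ ($q{\left(K,d \right)} = - 11 K + \frac{K - 33}{d - 8} = - 11 K + \frac{-33 + K}{-8 + d}$)
$- 104 q{\left(f{\left(-8,5 \right)},-108 \right)} = - 104 \frac{-33 + 89 \left(-8\right) - \left(-88\right) \left(-108\right)}{-8 - 108} = - 104 \frac{-33 - 712 - 9504}{-116} = - 104 \left(\left(- \frac{1}{116}\right) \left(-10249\right)\right) = \left(-104\right) \frac{10249}{116} = - \frac{266474}{29}$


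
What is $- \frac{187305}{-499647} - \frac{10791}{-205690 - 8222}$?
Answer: $\frac{1683647331}{3958536632} \approx 0.42532$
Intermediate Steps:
$- \frac{187305}{-499647} - \frac{10791}{-205690 - 8222} = \left(-187305\right) \left(- \frac{1}{499647}\right) - \frac{10791}{-205690 - 8222} = \frac{62435}{166549} - \frac{10791}{-213912} = \frac{62435}{166549} - - \frac{1199}{23768} = \frac{62435}{166549} + \frac{1199}{23768} = \frac{1683647331}{3958536632}$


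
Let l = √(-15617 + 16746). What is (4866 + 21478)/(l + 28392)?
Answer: 747958848/806104535 - 26344*√1129/806104535 ≈ 0.92677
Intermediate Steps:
l = √1129 ≈ 33.601
(4866 + 21478)/(l + 28392) = (4866 + 21478)/(√1129 + 28392) = 26344/(28392 + √1129)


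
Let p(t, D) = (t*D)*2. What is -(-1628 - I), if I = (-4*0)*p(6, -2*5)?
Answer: 1628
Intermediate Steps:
p(t, D) = 2*D*t (p(t, D) = (D*t)*2 = 2*D*t)
I = 0 (I = (-4*0)*(2*(-2*5)*6) = 0*(2*(-10)*6) = 0*(-120) = 0)
-(-1628 - I) = -(-1628 - 1*0) = -(-1628 + 0) = -1*(-1628) = 1628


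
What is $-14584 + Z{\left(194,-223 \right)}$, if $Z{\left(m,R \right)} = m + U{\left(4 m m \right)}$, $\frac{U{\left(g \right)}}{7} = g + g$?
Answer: $2093226$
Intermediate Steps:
$U{\left(g \right)} = 14 g$ ($U{\left(g \right)} = 7 \left(g + g\right) = 7 \cdot 2 g = 14 g$)
$Z{\left(m,R \right)} = m + 56 m^{2}$ ($Z{\left(m,R \right)} = m + 14 \cdot 4 m m = m + 14 \cdot 4 m^{2} = m + 56 m^{2}$)
$-14584 + Z{\left(194,-223 \right)} = -14584 + 194 \left(1 + 56 \cdot 194\right) = -14584 + 194 \left(1 + 10864\right) = -14584 + 194 \cdot 10865 = -14584 + 2107810 = 2093226$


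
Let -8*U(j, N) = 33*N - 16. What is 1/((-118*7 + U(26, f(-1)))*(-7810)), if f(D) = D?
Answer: 4/25612895 ≈ 1.5617e-7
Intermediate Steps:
U(j, N) = 2 - 33*N/8 (U(j, N) = -(33*N - 16)/8 = -(-16 + 33*N)/8 = 2 - 33*N/8)
1/((-118*7 + U(26, f(-1)))*(-7810)) = 1/((-118*7 + (2 - 33/8*(-1)))*(-7810)) = -1/7810/(-826 + (2 + 33/8)) = -1/7810/(-826 + 49/8) = -1/7810/(-6559/8) = -8/6559*(-1/7810) = 4/25612895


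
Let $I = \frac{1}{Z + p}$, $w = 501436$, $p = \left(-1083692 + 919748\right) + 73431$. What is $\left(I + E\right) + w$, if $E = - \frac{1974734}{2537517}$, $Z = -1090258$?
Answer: $\frac{1502413492325654221}{2996226485607} \approx 5.0144 \cdot 10^{5}$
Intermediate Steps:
$p = -90513$ ($p = -163944 + 73431 = -90513$)
$E = - \frac{1974734}{2537517}$ ($E = \left(-1974734\right) \frac{1}{2537517} = - \frac{1974734}{2537517} \approx -0.77822$)
$I = - \frac{1}{1180771}$ ($I = \frac{1}{-1090258 - 90513} = \frac{1}{-1180771} = - \frac{1}{1180771} \approx -8.469 \cdot 10^{-7}$)
$\left(I + E\right) + w = \left(- \frac{1}{1180771} - \frac{1974734}{2537517}\right) + 501436 = - \frac{2331711177431}{2996226485607} + 501436 = \frac{1502413492325654221}{2996226485607}$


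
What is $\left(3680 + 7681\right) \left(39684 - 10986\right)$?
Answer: $326037978$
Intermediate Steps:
$\left(3680 + 7681\right) \left(39684 - 10986\right) = 11361 \cdot 28698 = 326037978$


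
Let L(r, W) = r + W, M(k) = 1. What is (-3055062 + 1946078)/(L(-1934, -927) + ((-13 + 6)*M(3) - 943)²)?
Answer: -1108984/899639 ≈ -1.2327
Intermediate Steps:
L(r, W) = W + r
(-3055062 + 1946078)/(L(-1934, -927) + ((-13 + 6)*M(3) - 943)²) = (-3055062 + 1946078)/((-927 - 1934) + ((-13 + 6)*1 - 943)²) = -1108984/(-2861 + (-7*1 - 943)²) = -1108984/(-2861 + (-7 - 943)²) = -1108984/(-2861 + (-950)²) = -1108984/(-2861 + 902500) = -1108984/899639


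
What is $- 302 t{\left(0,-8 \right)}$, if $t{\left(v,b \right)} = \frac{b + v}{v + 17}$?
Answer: $\frac{2416}{17} \approx 142.12$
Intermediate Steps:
$t{\left(v,b \right)} = \frac{b + v}{17 + v}$
$- 302 t{\left(0,-8 \right)} = - 302 \frac{-8 + 0}{17 + 0} = - 302 \cdot \frac{1}{17} \left(-8\right) = \left(-302\right) \left(- \frac{8}{17}\right) = \frac{2416}{17}$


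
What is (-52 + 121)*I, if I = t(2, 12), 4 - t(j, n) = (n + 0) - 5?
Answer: -207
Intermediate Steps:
t(j, n) = 9 - n (t(j, n) = 4 - ((n + 0) - 5) = 4 - (n - 5) = 4 - (-5 + n) = 4 + (5 - n) = 9 - n)
I = -3 (I = 9 - 1*12 = 9 - 12 = -3)
(-52 + 121)*I = (-52 + 121)*(-3) = 69*(-3) = -207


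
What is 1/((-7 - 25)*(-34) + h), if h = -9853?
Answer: -1/8765 ≈ -0.00011409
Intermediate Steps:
1/((-7 - 25)*(-34) + h) = 1/((-7 - 25)*(-34) - 9853) = 1/(-32*(-34) - 9853) = 1/(1088 - 9853) = 1/(-8765) = -1/8765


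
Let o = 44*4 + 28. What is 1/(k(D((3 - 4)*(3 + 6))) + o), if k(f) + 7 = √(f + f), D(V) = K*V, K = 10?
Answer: 197/38989 - 6*I*√5/38989 ≈ 0.0050527 - 0.00034411*I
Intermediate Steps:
D(V) = 10*V
k(f) = -7 + √2*√f (k(f) = -7 + √(f + f) = -7 + √(2*f) = -7 + √2*√f)
o = 204 (o = 176 + 28 = 204)
1/(k(D((3 - 4)*(3 + 6))) + o) = 1/((-7 + √2*√(10*((3 - 4)*(3 + 6)))) + 204) = 1/((-7 + √2*√(10*(-1*9))) + 204) = 1/((-7 + √2*√(10*(-9))) + 204) = 1/((-7 + √2*√(-90)) + 204) = 1/((-7 + √2*(3*I*√10)) + 204) = 1/((-7 + 6*I*√5) + 204) = 1/(197 + 6*I*√5)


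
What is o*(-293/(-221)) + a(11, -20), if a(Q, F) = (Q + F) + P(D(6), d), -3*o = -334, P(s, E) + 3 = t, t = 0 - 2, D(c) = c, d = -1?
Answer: 88580/663 ≈ 133.60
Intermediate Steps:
t = -2
P(s, E) = -5 (P(s, E) = -3 - 2 = -5)
o = 334/3 (o = -⅓*(-334) = 334/3 ≈ 111.33)
a(Q, F) = -5 + F + Q (a(Q, F) = (Q + F) - 5 = (F + Q) - 5 = -5 + F + Q)
o*(-293/(-221)) + a(11, -20) = 334*(-293/(-221))/3 + (-5 - 20 + 11) = 334*(-293*(-1/221))/3 - 14 = (334/3)*(293/221) - 14 = 97862/663 - 14 = 88580/663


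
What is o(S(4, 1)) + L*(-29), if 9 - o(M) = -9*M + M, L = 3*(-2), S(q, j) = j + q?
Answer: 223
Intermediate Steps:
L = -6
o(M) = 9 + 8*M (o(M) = 9 - (-9*M + M) = 9 - (-8)*M = 9 + 8*M)
o(S(4, 1)) + L*(-29) = (9 + 8*(1 + 4)) - 6*(-29) = (9 + 8*5) + 174 = (9 + 40) + 174 = 49 + 174 = 223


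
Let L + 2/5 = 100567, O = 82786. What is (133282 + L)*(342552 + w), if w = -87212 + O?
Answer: 395351458618/5 ≈ 7.9070e+10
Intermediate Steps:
L = 502833/5 (L = -⅖ + 100567 = 502833/5 ≈ 1.0057e+5)
w = -4426 (w = -87212 + 82786 = -4426)
(133282 + L)*(342552 + w) = (133282 + 502833/5)*(342552 - 4426) = (1169243/5)*338126 = 395351458618/5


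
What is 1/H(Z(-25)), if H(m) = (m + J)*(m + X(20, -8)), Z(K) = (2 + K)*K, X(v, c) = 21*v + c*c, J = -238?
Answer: 1/356883 ≈ 2.8020e-6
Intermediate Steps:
X(v, c) = c² + 21*v (X(v, c) = 21*v + c² = c² + 21*v)
Z(K) = K*(2 + K)
H(m) = (-238 + m)*(484 + m) (H(m) = (m - 238)*(m + ((-8)² + 21*20)) = (-238 + m)*(m + (64 + 420)) = (-238 + m)*(m + 484) = (-238 + m)*(484 + m))
1/H(Z(-25)) = 1/(-115192 + (-25*(2 - 25))² + 246*(-25*(2 - 25))) = 1/(-115192 + (-25*(-23))² + 246*(-25*(-23))) = 1/(-115192 + 575² + 246*575) = 1/(-115192 + 330625 + 141450) = 1/356883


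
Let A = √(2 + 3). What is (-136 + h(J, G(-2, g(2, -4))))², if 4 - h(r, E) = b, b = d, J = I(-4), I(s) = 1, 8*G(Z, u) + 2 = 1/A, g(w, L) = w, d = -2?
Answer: 16900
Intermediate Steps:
A = √5 ≈ 2.2361
G(Z, u) = -¼ + √5/40 (G(Z, u) = -¼ + 1/(8*(√5)) = -¼ + (√5/5)/8 = -¼ + √5/40)
J = 1
b = -2
h(r, E) = 6 (h(r, E) = 4 - 1*(-2) = 4 + 2 = 6)
(-136 + h(J, G(-2, g(2, -4))))² = (-136 + 6)² = (-130)² = 16900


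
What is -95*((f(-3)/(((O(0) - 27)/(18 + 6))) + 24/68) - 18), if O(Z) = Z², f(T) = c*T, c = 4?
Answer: 33820/51 ≈ 663.14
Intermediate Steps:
f(T) = 4*T
-95*((f(-3)/(((O(0) - 27)/(18 + 6))) + 24/68) - 18) = -95*(((4*(-3))/(((0² - 27)/(18 + 6))) + 24/68) - 18) = -95*((-12*24/(0 - 27) + 24*(1/68)) - 18) = -95*((-12/((-27*1/24)) + 6/17) - 18) = -95*((-12/(-9/8) + 6/17) - 18) = -95*((-12*(-8/9) + 6/17) - 18) = -95*((32/3 + 6/17) - 18) = -95*(562/51 - 18) = -95*(-356/51) = 33820/51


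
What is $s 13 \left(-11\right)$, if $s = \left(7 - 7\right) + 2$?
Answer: $-286$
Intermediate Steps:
$s = 2$ ($s = 0 + 2 = 2$)
$s 13 \left(-11\right) = 2 \cdot 13 \left(-11\right) = 26 \left(-11\right) = -286$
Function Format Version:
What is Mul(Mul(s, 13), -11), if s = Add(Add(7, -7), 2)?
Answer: -286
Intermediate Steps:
s = 2 (s = Add(0, 2) = 2)
Mul(Mul(s, 13), -11) = Mul(Mul(2, 13), -11) = Mul(26, -11) = -286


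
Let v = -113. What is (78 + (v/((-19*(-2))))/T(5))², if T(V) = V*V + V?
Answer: 7886683249/1299600 ≈ 6068.5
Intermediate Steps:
T(V) = V + V² (T(V) = V² + V = V + V²)
(78 + (v/((-19*(-2))))/T(5))² = (78 + (-113/((-19*(-2))))/((5*(1 + 5))))² = (78 + (-113/38)/((5*6)))² = (78 - 113*1/38/30)² = (78 - 113/38*1/30)² = (78 - 113/1140)² = (88807/1140)² = 7886683249/1299600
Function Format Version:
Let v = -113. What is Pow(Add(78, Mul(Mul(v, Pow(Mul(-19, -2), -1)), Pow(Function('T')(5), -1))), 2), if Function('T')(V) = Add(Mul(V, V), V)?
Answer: Rational(7886683249, 1299600) ≈ 6068.5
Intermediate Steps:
Function('T')(V) = Add(V, Pow(V, 2)) (Function('T')(V) = Add(Pow(V, 2), V) = Add(V, Pow(V, 2)))
Pow(Add(78, Mul(Mul(v, Pow(Mul(-19, -2), -1)), Pow(Function('T')(5), -1))), 2) = Pow(Add(78, Mul(Mul(-113, Pow(Mul(-19, -2), -1)), Pow(Mul(5, Add(1, 5)), -1))), 2) = Pow(Add(78, Mul(Mul(-113, Pow(38, -1)), Pow(Mul(5, 6), -1))), 2) = Pow(Add(78, Mul(Mul(-113, Rational(1, 38)), Pow(30, -1))), 2) = Pow(Add(78, Mul(Rational(-113, 38), Rational(1, 30))), 2) = Pow(Add(78, Rational(-113, 1140)), 2) = Pow(Rational(88807, 1140), 2) = Rational(7886683249, 1299600)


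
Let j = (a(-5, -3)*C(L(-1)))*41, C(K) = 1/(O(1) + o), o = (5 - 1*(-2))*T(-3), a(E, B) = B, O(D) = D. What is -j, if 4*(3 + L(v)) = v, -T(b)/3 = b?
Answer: 123/64 ≈ 1.9219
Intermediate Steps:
T(b) = -3*b
o = 63 (o = (5 - 1*(-2))*(-3*(-3)) = (5 + 2)*9 = 7*9 = 63)
L(v) = -3 + v/4
C(K) = 1/64 (C(K) = 1/(1 + 63) = 1/64)
j = -123/64 (j = -3*1/64*41 = -3/64*41 = -123/64 ≈ -1.9219)
-j = -1*(-123/64) = 123/64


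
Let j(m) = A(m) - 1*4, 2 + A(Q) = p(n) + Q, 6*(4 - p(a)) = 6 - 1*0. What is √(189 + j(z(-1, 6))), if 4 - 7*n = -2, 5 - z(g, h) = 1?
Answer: √190 ≈ 13.784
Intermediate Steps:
z(g, h) = 4 (z(g, h) = 5 - 1*1 = 5 - 1 = 4)
n = 6/7 (n = 4/7 - ⅐*(-2) = 4/7 + 2/7 = 6/7 ≈ 0.85714)
p(a) = 3 (p(a) = 4 - (6 - 1*0)/6 = 4 - (6 + 0)/6 = 4 - ⅙*6 = 4 - 1 = 3)
A(Q) = 1 + Q (A(Q) = -2 + (3 + Q) = 1 + Q)
j(m) = -3 + m (j(m) = (1 + m) - 1*4 = (1 + m) - 4 = -3 + m)
√(189 + j(z(-1, 6))) = √(189 + (-3 + 4)) = √(189 + 1) = √190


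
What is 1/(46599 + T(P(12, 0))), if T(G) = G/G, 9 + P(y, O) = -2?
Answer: 1/46600 ≈ 2.1459e-5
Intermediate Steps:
P(y, O) = -11 (P(y, O) = -9 - 2 = -11)
T(G) = 1
1/(46599 + T(P(12, 0))) = 1/(46599 + 1) = 1/46600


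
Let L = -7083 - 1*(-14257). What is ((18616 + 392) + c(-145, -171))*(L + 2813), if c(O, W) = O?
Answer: 188384781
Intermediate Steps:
L = 7174 (L = -7083 + 14257 = 7174)
((18616 + 392) + c(-145, -171))*(L + 2813) = ((18616 + 392) - 145)*(7174 + 2813) = (19008 - 145)*9987 = 18863*9987 = 188384781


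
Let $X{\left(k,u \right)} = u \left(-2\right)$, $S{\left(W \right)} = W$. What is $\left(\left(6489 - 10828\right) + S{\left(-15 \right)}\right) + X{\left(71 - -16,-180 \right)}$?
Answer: $-3994$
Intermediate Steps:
$X{\left(k,u \right)} = - 2 u$
$\left(\left(6489 - 10828\right) + S{\left(-15 \right)}\right) + X{\left(71 - -16,-180 \right)} = \left(\left(6489 - 10828\right) - 15\right) - -360 = \left(-4339 - 15\right) + 360 = -4354 + 360 = -3994$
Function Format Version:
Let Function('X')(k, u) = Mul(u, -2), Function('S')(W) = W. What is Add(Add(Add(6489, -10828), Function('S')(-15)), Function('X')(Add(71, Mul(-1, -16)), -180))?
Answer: -3994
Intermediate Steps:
Function('X')(k, u) = Mul(-2, u)
Add(Add(Add(6489, -10828), Function('S')(-15)), Function('X')(Add(71, Mul(-1, -16)), -180)) = Add(Add(Add(6489, -10828), -15), Mul(-2, -180)) = Add(Add(-4339, -15), 360) = Add(-4354, 360) = -3994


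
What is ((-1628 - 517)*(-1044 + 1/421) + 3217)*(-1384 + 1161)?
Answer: -210541255816/421 ≈ -5.0010e+8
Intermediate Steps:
((-1628 - 517)*(-1044 + 1/421) + 3217)*(-1384 + 1161) = (-2145*(-1044 + 1/421) + 3217)*(-223) = (-2145*(-439523/421) + 3217)*(-223) = (942776835/421 + 3217)*(-223) = (944131192/421)*(-223) = -210541255816/421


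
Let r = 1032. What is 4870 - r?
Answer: 3838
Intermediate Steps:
4870 - r = 4870 - 1*1032 = 4870 - 1032 = 3838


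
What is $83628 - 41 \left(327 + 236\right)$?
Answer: $60545$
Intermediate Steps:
$83628 - 41 \left(327 + 236\right) = 83628 - 23083 = 60545$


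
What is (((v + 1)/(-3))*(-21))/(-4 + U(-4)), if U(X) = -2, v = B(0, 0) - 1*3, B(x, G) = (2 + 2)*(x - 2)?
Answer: 35/3 ≈ 11.667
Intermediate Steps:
B(x, G) = -8 + 4*x (B(x, G) = 4*(-2 + x) = -8 + 4*x)
v = -11 (v = (-8 + 4*0) - 1*3 = (-8 + 0) - 3 = -8 - 3 = -11)
(((v + 1)/(-3))*(-21))/(-4 + U(-4)) = (((-11 + 1)/(-3))*(-21))/(-4 - 2) = (-10*(-⅓)*(-21))/(-6) = ((10/3)*(-21))*(-⅙) = -70*(-⅙) = 35/3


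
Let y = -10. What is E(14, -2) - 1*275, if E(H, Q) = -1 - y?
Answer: -266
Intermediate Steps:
E(H, Q) = 9 (E(H, Q) = -1 - 1*(-10) = -1 + 10 = 9)
E(14, -2) - 1*275 = 9 - 1*275 = 9 - 275 = -266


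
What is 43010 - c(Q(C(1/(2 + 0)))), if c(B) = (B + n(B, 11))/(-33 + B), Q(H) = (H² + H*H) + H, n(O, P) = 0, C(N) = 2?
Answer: 989240/23 ≈ 43010.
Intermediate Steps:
Q(H) = H + 2*H² (Q(H) = (H² + H²) + H = 2*H² + H = H + 2*H²)
c(B) = B/(-33 + B) (c(B) = (B + 0)/(-33 + B) = B/(-33 + B))
43010 - c(Q(C(1/(2 + 0)))) = 43010 - 2*(1 + 2*2)/(-33 + 2*(1 + 2*2)) = 43010 - 2*(1 + 4)/(-33 + 2*(1 + 4)) = 43010 - 2*5/(-33 + 2*5) = 43010 - 10/(-33 + 10) = 43010 - 10/(-23) = 43010 - 10*(-1)/23 = 43010 - 1*(-10/23) = 43010 + 10/23 = 989240/23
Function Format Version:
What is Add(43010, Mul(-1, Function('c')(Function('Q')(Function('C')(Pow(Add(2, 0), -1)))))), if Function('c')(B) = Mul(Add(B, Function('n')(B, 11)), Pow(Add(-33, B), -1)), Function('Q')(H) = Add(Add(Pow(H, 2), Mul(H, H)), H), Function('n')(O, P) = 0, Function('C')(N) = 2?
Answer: Rational(989240, 23) ≈ 43010.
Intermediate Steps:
Function('Q')(H) = Add(H, Mul(2, Pow(H, 2))) (Function('Q')(H) = Add(Add(Pow(H, 2), Pow(H, 2)), H) = Add(Mul(2, Pow(H, 2)), H) = Add(H, Mul(2, Pow(H, 2))))
Function('c')(B) = Mul(B, Pow(Add(-33, B), -1)) (Function('c')(B) = Mul(Add(B, 0), Pow(Add(-33, B), -1)) = Mul(B, Pow(Add(-33, B), -1)))
Add(43010, Mul(-1, Function('c')(Function('Q')(Function('C')(Pow(Add(2, 0), -1)))))) = Add(43010, Mul(-1, Mul(Mul(2, Add(1, Mul(2, 2))), Pow(Add(-33, Mul(2, Add(1, Mul(2, 2)))), -1)))) = Add(43010, Mul(-1, Mul(Mul(2, Add(1, 4)), Pow(Add(-33, Mul(2, Add(1, 4))), -1)))) = Add(43010, Mul(-1, Mul(Mul(2, 5), Pow(Add(-33, Mul(2, 5)), -1)))) = Add(43010, Mul(-1, Mul(10, Pow(Add(-33, 10), -1)))) = Add(43010, Mul(-1, Mul(10, Pow(-23, -1)))) = Add(43010, Mul(-1, Mul(10, Rational(-1, 23)))) = Add(43010, Mul(-1, Rational(-10, 23))) = Add(43010, Rational(10, 23)) = Rational(989240, 23)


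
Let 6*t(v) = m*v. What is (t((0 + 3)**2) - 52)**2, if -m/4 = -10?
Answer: 64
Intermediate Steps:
m = 40 (m = -4*(-10) = 40)
t(v) = 20*v/3 (t(v) = (40*v)/6 = 20*v/3)
(t((0 + 3)**2) - 52)**2 = (20*(0 + 3)**2/3 - 52)**2 = ((20/3)*3**2 - 52)**2 = ((20/3)*9 - 52)**2 = (60 - 52)**2 = 8**2 = 64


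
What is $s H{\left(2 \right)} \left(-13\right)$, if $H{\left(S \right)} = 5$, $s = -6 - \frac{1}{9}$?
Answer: $\frac{3575}{9} \approx 397.22$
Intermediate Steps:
$s = - \frac{55}{9}$ ($s = -6 - \frac{1}{9} = - \frac{55}{9} \approx -6.1111$)
$s H{\left(2 \right)} \left(-13\right) = \left(- \frac{55}{9}\right) 5 \left(-13\right) = \left(- \frac{275}{9}\right) \left(-13\right) = \frac{3575}{9}$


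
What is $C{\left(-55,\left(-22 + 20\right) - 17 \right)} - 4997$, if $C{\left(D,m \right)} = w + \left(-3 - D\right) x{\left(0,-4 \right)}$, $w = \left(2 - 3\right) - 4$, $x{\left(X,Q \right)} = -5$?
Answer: $-5262$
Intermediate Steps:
$w = -5$ ($w = -1 - 4 = -5$)
$C{\left(D,m \right)} = 10 + 5 D$ ($C{\left(D,m \right)} = -5 + \left(-3 - D\right) \left(-5\right) = -5 + \left(15 + 5 D\right) = 10 + 5 D$)
$C{\left(-55,\left(-22 + 20\right) - 17 \right)} - 4997 = \left(10 + 5 \left(-55\right)\right) - 4997 = \left(10 - 275\right) - 4997 = -265 - 4997 = -5262$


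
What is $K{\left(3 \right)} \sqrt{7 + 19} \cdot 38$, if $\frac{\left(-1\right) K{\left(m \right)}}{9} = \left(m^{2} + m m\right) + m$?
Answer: $- 7182 \sqrt{26} \approx -36621.0$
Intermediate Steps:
$K{\left(m \right)} = - 18 m^{2} - 9 m$ ($K{\left(m \right)} = - 9 \left(\left(m^{2} + m m\right) + m\right) = - 9 \left(\left(m^{2} + m^{2}\right) + m\right) = - 9 \left(2 m^{2} + m\right) = - 9 \left(m + 2 m^{2}\right) = - 18 m^{2} - 9 m$)
$K{\left(3 \right)} \sqrt{7 + 19} \cdot 38 = \left(-9\right) 3 \left(1 + 2 \cdot 3\right) \sqrt{7 + 19} \cdot 38 = \left(-9\right) 3 \left(1 + 6\right) \sqrt{26} \cdot 38 = \left(-9\right) 3 \cdot 7 \sqrt{26} \cdot 38 = - 189 \sqrt{26} \cdot 38 = - 7182 \sqrt{26}$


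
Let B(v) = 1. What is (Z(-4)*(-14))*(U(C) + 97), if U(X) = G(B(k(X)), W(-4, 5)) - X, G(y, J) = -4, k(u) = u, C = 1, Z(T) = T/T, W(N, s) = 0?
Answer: -1288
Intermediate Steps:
Z(T) = 1
U(X) = -4 - X
(Z(-4)*(-14))*(U(C) + 97) = (1*(-14))*((-4 - 1*1) + 97) = -14*((-4 - 1) + 97) = -14*(-5 + 97) = -14*92 = -1288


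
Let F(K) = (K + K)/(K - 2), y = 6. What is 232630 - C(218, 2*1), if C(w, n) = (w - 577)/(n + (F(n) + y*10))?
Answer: 232630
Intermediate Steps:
F(K) = 2*K/(-2 + K) (F(K) = (2*K)/(-2 + K) = 2*K/(-2 + K))
C(w, n) = (-577 + w)/(60 + n + 2*n/(-2 + n)) (C(w, n) = (w - 577)/(n + (2*n/(-2 + n) + 6*10)) = (-577 + w)/(n + (2*n/(-2 + n) + 60)) = (-577 + w)/(n + (60 + 2*n/(-2 + n))) = (-577 + w)/(60 + n + 2*n/(-2 + n)))
232630 - C(218, 2*1) = 232630 - (-577 + 218)*(-2 + 2*1)/(2*(2*1) + (-2 + 2*1)*(60 + 2*1)) = 232630 - (-359)*(-2 + 2)/(2*2 + (-2 + 2)*(60 + 2)) = 232630 - (-359)*0/(4 + 0*62) = 232630 - (-359)*0/(4 + 0) = 232630 - (-359)*0/4 = 232630 - 1*0 = 232630 + 0 = 232630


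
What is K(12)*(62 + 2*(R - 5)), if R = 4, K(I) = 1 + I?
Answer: 780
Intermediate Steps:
K(12)*(62 + 2*(R - 5)) = (1 + 12)*(62 + 2*(4 - 5)) = 13*(62 + 2*(-1)) = 13*(62 - 2) = 13*60 = 780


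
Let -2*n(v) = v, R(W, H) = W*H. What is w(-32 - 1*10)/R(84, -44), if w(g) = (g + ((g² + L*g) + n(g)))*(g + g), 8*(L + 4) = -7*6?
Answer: 4263/88 ≈ 48.443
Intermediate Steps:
R(W, H) = H*W
n(v) = -v/2
L = -37/4 (L = -4 + (-7*6)/8 = -4 + (⅛)*(-42) = -4 - 21/4 = -37/4 ≈ -9.2500)
w(g) = 2*g*(g² - 35*g/4) (w(g) = (g + ((g² - 37*g/4) - g/2))*(g + g) = (g + (g² - 39*g/4))*(2*g) = (g² - 35*g/4)*(2*g) = 2*g*(g² - 35*g/4))
w(-32 - 1*10)/R(84, -44) = ((-32 - 1*10)²*(-35 + 4*(-32 - 1*10))/2)/((-44*84)) = ((-32 - 10)²*(-35 + 4*(-32 - 10))/2)/(-3696) = ((½)*(-42)²*(-35 + 4*(-42)))*(-1/3696) = ((½)*1764*(-35 - 168))*(-1/3696) = ((½)*1764*(-203))*(-1/3696) = -179046*(-1/3696) = 4263/88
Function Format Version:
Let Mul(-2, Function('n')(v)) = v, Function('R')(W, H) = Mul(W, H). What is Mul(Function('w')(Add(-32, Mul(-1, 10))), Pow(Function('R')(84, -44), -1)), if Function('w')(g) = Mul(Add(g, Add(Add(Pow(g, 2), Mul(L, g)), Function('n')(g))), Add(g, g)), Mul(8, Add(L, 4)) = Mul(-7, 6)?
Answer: Rational(4263, 88) ≈ 48.443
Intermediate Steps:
Function('R')(W, H) = Mul(H, W)
Function('n')(v) = Mul(Rational(-1, 2), v)
L = Rational(-37, 4) (L = Add(-4, Mul(Rational(1, 8), Mul(-7, 6))) = Add(-4, Mul(Rational(1, 8), -42)) = Add(-4, Rational(-21, 4)) = Rational(-37, 4) ≈ -9.2500)
Function('w')(g) = Mul(2, g, Add(Pow(g, 2), Mul(Rational(-35, 4), g))) (Function('w')(g) = Mul(Add(g, Add(Add(Pow(g, 2), Mul(Rational(-37, 4), g)), Mul(Rational(-1, 2), g))), Add(g, g)) = Mul(Add(g, Add(Pow(g, 2), Mul(Rational(-39, 4), g))), Mul(2, g)) = Mul(Add(Pow(g, 2), Mul(Rational(-35, 4), g)), Mul(2, g)) = Mul(2, g, Add(Pow(g, 2), Mul(Rational(-35, 4), g))))
Mul(Function('w')(Add(-32, Mul(-1, 10))), Pow(Function('R')(84, -44), -1)) = Mul(Mul(Rational(1, 2), Pow(Add(-32, Mul(-1, 10)), 2), Add(-35, Mul(4, Add(-32, Mul(-1, 10))))), Pow(Mul(-44, 84), -1)) = Mul(Mul(Rational(1, 2), Pow(Add(-32, -10), 2), Add(-35, Mul(4, Add(-32, -10)))), Pow(-3696, -1)) = Mul(Mul(Rational(1, 2), Pow(-42, 2), Add(-35, Mul(4, -42))), Rational(-1, 3696)) = Mul(Mul(Rational(1, 2), 1764, Add(-35, -168)), Rational(-1, 3696)) = Mul(Mul(Rational(1, 2), 1764, -203), Rational(-1, 3696)) = Mul(-179046, Rational(-1, 3696)) = Rational(4263, 88)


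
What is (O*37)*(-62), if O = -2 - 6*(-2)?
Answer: -22940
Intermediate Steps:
O = 10 (O = -2 + 12 = 10)
(O*37)*(-62) = (10*37)*(-62) = 370*(-62) = -22940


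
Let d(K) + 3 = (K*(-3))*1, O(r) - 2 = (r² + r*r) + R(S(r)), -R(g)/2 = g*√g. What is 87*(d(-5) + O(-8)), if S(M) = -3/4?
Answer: 12354 + 261*I*√3/4 ≈ 12354.0 + 113.02*I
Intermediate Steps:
S(M) = -¾ (S(M) = -3*¼ = -¾)
R(g) = -2*g^(3/2) (R(g) = -2*g*√g = -2*g^(3/2))
O(r) = 2 + 2*r² + 3*I*√3/4 (O(r) = 2 + ((r² + r*r) - (-3)*I*√3/4) = 2 + ((r² + r²) - (-3)*I*√3/4) = 2 + (2*r² + 3*I*√3/4) = 2 + 2*r² + 3*I*√3/4)
d(K) = -3 - 3*K (d(K) = -3 + (K*(-3))*1 = -3 - 3*K*1 = -3 - 3*K)
87*(d(-5) + O(-8)) = 87*((-3 - 3*(-5)) + (2 + 2*(-8)² + 3*I*√3/4)) = 87*((-3 + 15) + (2 + 2*64 + 3*I*√3/4)) = 87*(12 + (2 + 128 + 3*I*√3/4)) = 87*(12 + (130 + 3*I*√3/4)) = 87*(142 + 3*I*√3/4) = 12354 + 261*I*√3/4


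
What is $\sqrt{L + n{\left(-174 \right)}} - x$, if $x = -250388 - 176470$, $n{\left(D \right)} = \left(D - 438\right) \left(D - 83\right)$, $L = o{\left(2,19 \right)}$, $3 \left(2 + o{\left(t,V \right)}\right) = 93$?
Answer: $426858 + \sqrt{157313} \approx 4.2725 \cdot 10^{5}$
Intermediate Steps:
$o{\left(t,V \right)} = 29$ ($o{\left(t,V \right)} = -2 + \frac{1}{3} \cdot 93 = -2 + 31 = 29$)
$L = 29$
$n{\left(D \right)} = \left(-438 + D\right) \left(-83 + D\right)$
$x = -426858$ ($x = -250388 - 176470 = -426858$)
$\sqrt{L + n{\left(-174 \right)}} - x = \sqrt{29 + \left(36354 + \left(-174\right)^{2} - -90654\right)} - -426858 = \sqrt{29 + \left(36354 + 30276 + 90654\right)} + 426858 = \sqrt{29 + 157284} + 426858 = \sqrt{157313} + 426858 = 426858 + \sqrt{157313}$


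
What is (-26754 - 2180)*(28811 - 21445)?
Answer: -213127844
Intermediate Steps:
(-26754 - 2180)*(28811 - 21445) = -28934*7366 = -213127844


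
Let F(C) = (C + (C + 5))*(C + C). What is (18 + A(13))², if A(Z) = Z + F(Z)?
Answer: 700569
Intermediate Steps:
F(C) = 2*C*(5 + 2*C) (F(C) = (C + (5 + C))*(2*C) = (5 + 2*C)*(2*C) = 2*C*(5 + 2*C))
A(Z) = Z + 2*Z*(5 + 2*Z)
(18 + A(13))² = (18 + 13*(11 + 4*13))² = (18 + 13*(11 + 52))² = (18 + 13*63)² = (18 + 819)² = 837² = 700569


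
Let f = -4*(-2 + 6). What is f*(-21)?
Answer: 336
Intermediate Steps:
f = -16 (f = -4*4 = -16)
f*(-21) = -16*(-21) = 336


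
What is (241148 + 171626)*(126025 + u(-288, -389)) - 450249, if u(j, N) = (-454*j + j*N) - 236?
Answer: 152136901253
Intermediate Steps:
u(j, N) = -236 - 454*j + N*j (u(j, N) = (-454*j + N*j) - 236 = -236 - 454*j + N*j)
(241148 + 171626)*(126025 + u(-288, -389)) - 450249 = (241148 + 171626)*(126025 + (-236 - 454*(-288) - 389*(-288))) - 450249 = 412774*(126025 + (-236 + 130752 + 112032)) - 450249 = 412774*(126025 + 242548) - 450249 = 412774*368573 - 450249 = 152137351502 - 450249 = 152136901253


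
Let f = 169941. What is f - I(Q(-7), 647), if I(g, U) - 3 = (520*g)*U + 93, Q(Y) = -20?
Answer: 6898645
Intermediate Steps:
I(g, U) = 96 + 520*U*g (I(g, U) = 3 + ((520*g)*U + 93) = 3 + (520*U*g + 93) = 3 + (93 + 520*U*g) = 96 + 520*U*g)
f - I(Q(-7), 647) = 169941 - (96 + 520*647*(-20)) = 169941 - (96 - 6728800) = 169941 - 1*(-6728704) = 169941 + 6728704 = 6898645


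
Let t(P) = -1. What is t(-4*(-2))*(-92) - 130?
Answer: -38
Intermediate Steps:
t(-4*(-2))*(-92) - 130 = -1*(-92) - 130 = 92 - 130 = -38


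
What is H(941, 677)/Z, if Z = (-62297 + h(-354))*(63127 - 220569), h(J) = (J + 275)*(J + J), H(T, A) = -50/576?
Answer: -5/57722015808 ≈ -8.6622e-11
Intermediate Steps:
H(T, A) = -25/288 (H(T, A) = -50*1/576 = -25/288)
h(J) = 2*J*(275 + J) (h(J) = (275 + J)*(2*J) = 2*J*(275 + J))
Z = 1002118330 (Z = (-62297 + 2*(-354)*(275 - 354))*(63127 - 220569) = (-62297 + 2*(-354)*(-79))*(-157442) = (-62297 + 55932)*(-157442) = -6365*(-157442) = 1002118330)
H(941, 677)/Z = -25/288/1002118330 = -25/288*1/1002118330 = -5/57722015808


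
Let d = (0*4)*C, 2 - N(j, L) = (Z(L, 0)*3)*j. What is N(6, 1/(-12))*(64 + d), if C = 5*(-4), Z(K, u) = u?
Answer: 128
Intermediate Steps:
C = -20
N(j, L) = 2 (N(j, L) = 2 - 0*3*j = 2 - 0*j = 2 - 1*0 = 2 + 0 = 2)
d = 0 (d = (0*4)*(-20) = 0*(-20) = 0)
N(6, 1/(-12))*(64 + d) = 2*(64 + 0) = 2*64 = 128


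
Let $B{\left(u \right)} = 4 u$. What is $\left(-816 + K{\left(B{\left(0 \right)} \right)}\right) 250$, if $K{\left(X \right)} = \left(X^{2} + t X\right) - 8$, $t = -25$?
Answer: $-206000$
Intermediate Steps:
$K{\left(X \right)} = -8 + X^{2} - 25 X$ ($K{\left(X \right)} = \left(X^{2} - 25 X\right) - 8 = -8 + X^{2} - 25 X$)
$\left(-816 + K{\left(B{\left(0 \right)} \right)}\right) 250 = \left(-816 - \left(8 + 0 + 25 \cdot 4 \cdot 0\right)\right) 250 = \left(-816 - \left(8 - 0^{2}\right)\right) 250 = \left(-816 + \left(-8 + 0 + 0\right)\right) 250 = \left(-816 - 8\right) 250 = \left(-824\right) 250 = -206000$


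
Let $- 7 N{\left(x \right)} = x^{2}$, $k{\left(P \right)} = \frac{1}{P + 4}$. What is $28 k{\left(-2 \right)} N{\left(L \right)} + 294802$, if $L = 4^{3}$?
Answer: $286610$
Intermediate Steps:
$L = 64$
$k{\left(P \right)} = \frac{1}{4 + P}$
$N{\left(x \right)} = - \frac{x^{2}}{7}$
$28 k{\left(-2 \right)} N{\left(L \right)} + 294802 = \frac{28}{4 - 2} \left(- \frac{64^{2}}{7}\right) + 294802 = \frac{28}{2} \left(\left(- \frac{1}{7}\right) 4096\right) + 294802 = 28 \cdot \frac{1}{2} \left(- \frac{4096}{7}\right) + 294802 = 14 \left(- \frac{4096}{7}\right) + 294802 = -8192 + 294802 = 286610$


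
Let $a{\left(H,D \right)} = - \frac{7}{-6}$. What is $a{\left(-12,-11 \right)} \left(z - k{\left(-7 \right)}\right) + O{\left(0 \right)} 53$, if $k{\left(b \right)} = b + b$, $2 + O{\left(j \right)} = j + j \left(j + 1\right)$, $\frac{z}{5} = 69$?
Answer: $\frac{1877}{6} \approx 312.83$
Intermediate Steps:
$z = 345$ ($z = 5 \cdot 69 = 345$)
$a{\left(H,D \right)} = \frac{7}{6}$ ($a{\left(H,D \right)} = \left(-7\right) \left(- \frac{1}{6}\right) = \frac{7}{6}$)
$O{\left(j \right)} = -2 + j + j \left(1 + j\right)$ ($O{\left(j \right)} = -2 + \left(j + j \left(j + 1\right)\right) = -2 + \left(j + j \left(1 + j\right)\right) = -2 + j + j \left(1 + j\right)$)
$k{\left(b \right)} = 2 b$
$a{\left(-12,-11 \right)} \left(z - k{\left(-7 \right)}\right) + O{\left(0 \right)} 53 = \frac{7 \left(345 - 2 \left(-7\right)\right)}{6} + \left(-2 + 0^{2} + 2 \cdot 0\right) 53 = \frac{7 \left(345 - -14\right)}{6} + \left(-2 + 0 + 0\right) 53 = \frac{7 \left(345 + 14\right)}{6} - 106 = \frac{7}{6} \cdot 359 - 106 = \frac{2513}{6} - 106 = \frac{1877}{6}$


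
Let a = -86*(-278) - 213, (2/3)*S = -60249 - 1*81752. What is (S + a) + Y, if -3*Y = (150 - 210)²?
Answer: -381013/2 ≈ -1.9051e+5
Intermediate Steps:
S = -426003/2 (S = 3*(-60249 - 1*81752)/2 = 3*(-60249 - 81752)/2 = (3/2)*(-142001) = -426003/2 ≈ -2.1300e+5)
Y = -1200 (Y = -(150 - 210)²/3 = -⅓*(-60)² = -⅓*3600 = -1200)
a = 23695 (a = 23908 - 213 = 23695)
(S + a) + Y = (-426003/2 + 23695) - 1200 = -378613/2 - 1200 = -381013/2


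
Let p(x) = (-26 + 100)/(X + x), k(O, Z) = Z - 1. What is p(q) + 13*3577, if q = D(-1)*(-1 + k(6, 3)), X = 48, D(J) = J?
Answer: 2185621/47 ≈ 46503.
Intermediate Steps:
k(O, Z) = -1 + Z
q = -1 (q = -(-1 + (-1 + 3)) = -(-1 + 2) = -1*1 = -1)
p(x) = 74/(48 + x) (p(x) = (-26 + 100)/(48 + x) = 74/(48 + x))
p(q) + 13*3577 = 74/(48 - 1) + 13*3577 = 74/47 + 46501 = 2185621/47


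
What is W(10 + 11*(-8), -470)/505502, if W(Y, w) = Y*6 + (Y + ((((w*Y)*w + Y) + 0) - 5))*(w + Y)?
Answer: 4721118680/252751 ≈ 18679.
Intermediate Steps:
W(Y, w) = 6*Y + (Y + w)*(-5 + 2*Y + Y*w²) (W(Y, w) = 6*Y + (Y + ((((Y*w)*w + Y) + 0) - 5))*(Y + w) = 6*Y + (Y + (((Y*w² + Y) + 0) - 5))*(Y + w) = 6*Y + (Y + (((Y + Y*w²) + 0) - 5))*(Y + w) = 6*Y + (Y + ((Y + Y*w²) - 5))*(Y + w) = 6*Y + (Y + (-5 + Y + Y*w²))*(Y + w) = 6*Y + (-5 + 2*Y + Y*w²)*(Y + w) = 6*Y + (Y + w)*(-5 + 2*Y + Y*w²))
W(10 + 11*(-8), -470)/505502 = ((10 + 11*(-8)) - 5*(-470) + 2*(10 + 11*(-8))² + (10 + 11*(-8))*(-470)³ + (10 + 11*(-8))²*(-470)² + 2*(10 + 11*(-8))*(-470))/505502 = ((10 - 88) + 2350 + 2*(10 - 88)² + (10 - 88)*(-103823000) + (10 - 88)²*220900 + 2*(10 - 88)*(-470))*(1/505502) = (-78 + 2350 + 2*(-78)² - 78*(-103823000) + (-78)²*220900 + 2*(-78)*(-470))*(1/505502) = (-78 + 2350 + 2*6084 + 8098194000 + 6084*220900 + 73320)*(1/505502) = (-78 + 2350 + 12168 + 8098194000 + 1343955600 + 73320)*(1/505502) = 9442237360*(1/505502) = 4721118680/252751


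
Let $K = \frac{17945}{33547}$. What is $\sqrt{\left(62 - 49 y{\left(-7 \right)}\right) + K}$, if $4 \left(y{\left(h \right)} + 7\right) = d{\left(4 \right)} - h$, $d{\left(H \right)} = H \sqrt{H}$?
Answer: $\frac{5 \sqrt{39935522945}}{67094} \approx 14.892$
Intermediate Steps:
$K = \frac{17945}{33547}$ ($K = 17945 \cdot \frac{1}{33547} = \frac{17945}{33547} \approx 0.53492$)
$d{\left(H \right)} = H^{\frac{3}{2}}$
$y{\left(h \right)} = -5 - \frac{h}{4}$ ($y{\left(h \right)} = -7 + \frac{4^{\frac{3}{2}} - h}{4} = -7 + \frac{8 - h}{4} = -7 - \left(-2 + \frac{h}{4}\right) = -5 - \frac{h}{4}$)
$\sqrt{\left(62 - 49 y{\left(-7 \right)}\right) + K} = \sqrt{\left(62 - 49 \left(-5 - - \frac{7}{4}\right)\right) + \frac{17945}{33547}} = \sqrt{\left(62 - 49 \left(-5 + \frac{7}{4}\right)\right) + \frac{17945}{33547}} = \sqrt{\left(62 - - \frac{637}{4}\right) + \frac{17945}{33547}} = \sqrt{\left(62 + \frac{637}{4}\right) + \frac{17945}{33547}} = \sqrt{\frac{885}{4} + \frac{17945}{33547}} = \sqrt{\frac{29760875}{134188}} = \frac{5 \sqrt{39935522945}}{67094}$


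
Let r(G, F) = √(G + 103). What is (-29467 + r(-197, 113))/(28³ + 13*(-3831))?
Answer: 29467/27851 - I*√94/27851 ≈ 1.058 - 0.00034812*I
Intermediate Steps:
r(G, F) = √(103 + G)
(-29467 + r(-197, 113))/(28³ + 13*(-3831)) = (-29467 + √(103 - 197))/(28³ + 13*(-3831)) = (-29467 + √(-94))/(21952 - 49803) = (-29467 + I*√94)/(-27851) = (-29467 + I*√94)*(-1/27851) = 29467/27851 - I*√94/27851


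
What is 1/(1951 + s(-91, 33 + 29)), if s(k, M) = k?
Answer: 1/1860 ≈ 0.00053763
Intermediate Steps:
1/(1951 + s(-91, 33 + 29)) = 1/(1951 - 91) = 1/1860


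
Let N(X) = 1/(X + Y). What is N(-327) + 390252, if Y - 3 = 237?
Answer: 33951923/87 ≈ 3.9025e+5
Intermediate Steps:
Y = 240 (Y = 3 + 237 = 240)
N(X) = 1/(240 + X) (N(X) = 1/(X + 240) = 1/(240 + X))
N(-327) + 390252 = 1/(240 - 327) + 390252 = 1/(-87) + 390252 = -1/87 + 390252 = 33951923/87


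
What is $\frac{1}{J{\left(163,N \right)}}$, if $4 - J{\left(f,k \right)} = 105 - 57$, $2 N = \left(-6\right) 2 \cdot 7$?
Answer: $- \frac{1}{44} \approx -0.022727$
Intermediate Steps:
$N = -42$ ($N = \frac{\left(-6\right) 2 \cdot 7}{2} = \frac{\left(-12\right) 7}{2} = \frac{1}{2} \left(-84\right) = -42$)
$J{\left(f,k \right)} = -44$ ($J{\left(f,k \right)} = 4 - \left(105 - 57\right) = 4 - 48 = -44$)
$\frac{1}{J{\left(163,N \right)}} = \frac{1}{-44} = - \frac{1}{44}$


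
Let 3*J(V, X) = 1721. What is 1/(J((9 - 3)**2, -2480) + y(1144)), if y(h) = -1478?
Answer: -3/2713 ≈ -0.0011058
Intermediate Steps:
J(V, X) = 1721/3 (J(V, X) = (1/3)*1721 = 1721/3)
1/(J((9 - 3)**2, -2480) + y(1144)) = 1/(1721/3 - 1478) = 1/(-2713/3) = -3/2713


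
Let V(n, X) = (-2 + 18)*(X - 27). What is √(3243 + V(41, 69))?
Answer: 3*√435 ≈ 62.570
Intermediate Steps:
V(n, X) = -432 + 16*X (V(n, X) = 16*(-27 + X) = -432 + 16*X)
√(3243 + V(41, 69)) = √(3243 + (-432 + 16*69)) = √(3243 + (-432 + 1104)) = √(3243 + 672) = √3915 = 3*√435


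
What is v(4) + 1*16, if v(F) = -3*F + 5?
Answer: 9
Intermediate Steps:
v(F) = 5 - 3*F
v(4) + 1*16 = (5 - 3*4) + 1*16 = (5 - 12) + 16 = -7 + 16 = 9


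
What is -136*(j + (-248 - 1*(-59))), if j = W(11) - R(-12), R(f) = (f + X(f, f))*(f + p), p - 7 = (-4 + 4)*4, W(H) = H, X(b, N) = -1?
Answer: 33048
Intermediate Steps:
p = 7 (p = 7 + (-4 + 4)*4 = 7 + 0*4 = 7 + 0 = 7)
R(f) = (-1 + f)*(7 + f) (R(f) = (f - 1)*(f + 7) = (-1 + f)*(7 + f))
j = -54 (j = 11 - (-7 + (-12)**2 + 6*(-12)) = 11 - (-7 + 144 - 72) = 11 - 1*65 = 11 - 65 = -54)
-136*(j + (-248 - 1*(-59))) = -136*(-54 + (-248 - 1*(-59))) = -136*(-54 + (-248 + 59)) = -136*(-54 - 189) = -136*(-243) = 33048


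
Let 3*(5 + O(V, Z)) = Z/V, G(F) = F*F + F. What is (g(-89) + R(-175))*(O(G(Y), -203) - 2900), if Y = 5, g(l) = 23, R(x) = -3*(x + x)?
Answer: -280753669/90 ≈ -3.1195e+6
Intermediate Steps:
R(x) = -6*x
G(F) = F + F**2 (G(F) = F**2 + F = F + F**2)
O(V, Z) = -5 + Z/(3*V) (O(V, Z) = -5 + (Z/V)/3 = -5 + Z/(3*V))
(g(-89) + R(-175))*(O(G(Y), -203) - 2900) = (23 - 6*(-175))*((-5 + (1/3)*(-203)/(5*(1 + 5))) - 2900) = (23 + 1050)*((-5 + (1/3)*(-203)/(5*6)) - 2900) = 1073*((-5 + (1/3)*(-203)/30) - 2900) = 1073*((-5 + (1/3)*(-203)*(1/30)) - 2900) = 1073*((-5 - 203/90) - 2900) = 1073*(-653/90 - 2900) = 1073*(-261653/90) = -280753669/90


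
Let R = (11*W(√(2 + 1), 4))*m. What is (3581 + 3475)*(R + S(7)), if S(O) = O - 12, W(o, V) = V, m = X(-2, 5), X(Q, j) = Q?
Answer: -656208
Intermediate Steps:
m = -2
R = -88 (R = (11*4)*(-2) = 44*(-2) = -88)
S(O) = -12 + O
(3581 + 3475)*(R + S(7)) = (3581 + 3475)*(-88 + (-12 + 7)) = 7056*(-88 - 5) = 7056*(-93) = -656208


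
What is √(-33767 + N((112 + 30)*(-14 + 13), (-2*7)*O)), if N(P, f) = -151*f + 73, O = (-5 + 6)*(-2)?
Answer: I*√37922 ≈ 194.74*I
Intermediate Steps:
O = -2 (O = 1*(-2) = -2)
N(P, f) = 73 - 151*f
√(-33767 + N((112 + 30)*(-14 + 13), (-2*7)*O)) = √(-33767 + (73 - 151*(-2*7)*(-2))) = √(-33767 + (73 - (-2114)*(-2))) = √(-33767 + (73 - 151*28)) = √(-33767 + (73 - 4228)) = √(-33767 - 4155) = √(-37922) = I*√37922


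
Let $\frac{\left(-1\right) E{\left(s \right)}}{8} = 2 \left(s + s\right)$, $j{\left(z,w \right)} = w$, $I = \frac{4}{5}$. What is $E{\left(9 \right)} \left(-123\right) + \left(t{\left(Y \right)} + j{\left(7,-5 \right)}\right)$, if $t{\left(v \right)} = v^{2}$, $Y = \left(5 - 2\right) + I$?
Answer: $\frac{885836}{25} \approx 35433.0$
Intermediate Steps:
$I = \frac{4}{5}$ ($I = 4 \cdot \frac{1}{5} = \frac{4}{5} \approx 0.8$)
$Y = \frac{19}{5}$ ($Y = \left(5 - 2\right) + \frac{4}{5} = 3 + \frac{4}{5} = \frac{19}{5} \approx 3.8$)
$E{\left(s \right)} = - 32 s$ ($E{\left(s \right)} = - 8 \cdot 2 \left(s + s\right) = - 8 \cdot 2 \cdot 2 s = - 8 \cdot 4 s = - 32 s$)
$E{\left(9 \right)} \left(-123\right) + \left(t{\left(Y \right)} + j{\left(7,-5 \right)}\right) = \left(-32\right) 9 \left(-123\right) - \left(5 - \left(\frac{19}{5}\right)^{2}\right) = \left(-288\right) \left(-123\right) + \left(\frac{361}{25} - 5\right) = 35424 + \frac{236}{25} = \frac{885836}{25}$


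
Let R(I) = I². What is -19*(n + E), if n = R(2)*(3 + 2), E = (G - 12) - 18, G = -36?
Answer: 874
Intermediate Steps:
E = -66 (E = (-36 - 12) - 18 = -48 - 18 = -66)
n = 20 (n = 2²*(3 + 2) = 4*5 = 20)
-19*(n + E) = -19*(20 - 66) = -19*(-46) = 874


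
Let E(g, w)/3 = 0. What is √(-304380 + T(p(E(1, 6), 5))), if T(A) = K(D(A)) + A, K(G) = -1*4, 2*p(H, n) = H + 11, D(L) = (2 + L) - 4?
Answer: I*√1217514/2 ≈ 551.71*I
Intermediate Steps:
E(g, w) = 0 (E(g, w) = 3*0 = 0)
D(L) = -2 + L
p(H, n) = 11/2 + H/2 (p(H, n) = (H + 11)/2 = (11 + H)/2 = 11/2 + H/2)
K(G) = -4
T(A) = -4 + A
√(-304380 + T(p(E(1, 6), 5))) = √(-304380 + (-4 + (11/2 + (½)*0))) = √(-304380 + (-4 + (11/2 + 0))) = √(-304380 + (-4 + 11/2)) = √(-304380 + 3/2) = √(-608757/2) = I*√1217514/2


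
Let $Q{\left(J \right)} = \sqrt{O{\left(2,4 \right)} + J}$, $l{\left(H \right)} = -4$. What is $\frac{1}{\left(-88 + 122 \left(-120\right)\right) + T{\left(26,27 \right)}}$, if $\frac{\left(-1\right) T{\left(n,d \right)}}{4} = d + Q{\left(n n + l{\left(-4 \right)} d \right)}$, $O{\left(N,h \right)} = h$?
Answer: $- \frac{3709}{55024436} + \frac{\sqrt{143}}{27512218} \approx -6.6972 \cdot 10^{-5}$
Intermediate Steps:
$Q{\left(J \right)} = \sqrt{4 + J}$
$T{\left(n,d \right)} = - 4 d - 4 \sqrt{4 + n^{2} - 4 d}$ ($T{\left(n,d \right)} = - 4 \left(d + \sqrt{4 - \left(4 d - n n\right)}\right) = - 4 \left(d + \sqrt{4 - \left(- n^{2} + 4 d\right)}\right) = - 4 \left(d + \sqrt{4 + n^{2} - 4 d}\right) = - 4 d - 4 \sqrt{4 + n^{2} - 4 d}$)
$\frac{1}{\left(-88 + 122 \left(-120\right)\right) + T{\left(26,27 \right)}} = \frac{1}{\left(-88 + 122 \left(-120\right)\right) - \left(108 + 4 \sqrt{4 + 26^{2} - 108}\right)} = \frac{1}{\left(-88 - 14640\right) - \left(108 + 4 \sqrt{4 + 676 - 108}\right)} = \frac{1}{-14728 - \left(108 + 4 \sqrt{572}\right)} = \frac{1}{-14728 - \left(108 + 4 \cdot 2 \sqrt{143}\right)} = \frac{1}{-14728 - \left(108 + 8 \sqrt{143}\right)} = \frac{1}{-14836 - 8 \sqrt{143}}$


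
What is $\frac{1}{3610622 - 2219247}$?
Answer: $\frac{1}{1391375} \approx 7.1871 \cdot 10^{-7}$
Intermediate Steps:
$\frac{1}{3610622 - 2219247} = \frac{1}{1391375}$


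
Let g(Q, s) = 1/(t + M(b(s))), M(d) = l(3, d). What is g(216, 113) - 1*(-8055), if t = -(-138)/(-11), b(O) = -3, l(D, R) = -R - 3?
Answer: 1111579/138 ≈ 8054.9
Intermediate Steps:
l(D, R) = -3 - R
M(d) = -3 - d
t = -138/11 (t = -(-138)*(-1)/11 = -6*23/11 = -138/11 ≈ -12.545)
g(Q, s) = -11/138 (g(Q, s) = 1/(-138/11 + (-3 - 1*(-3))) = 1/(-138/11 + (-3 + 3)) = 1/(-138/11 + 0) = 1/(-138/11) = -11/138)
g(216, 113) - 1*(-8055) = -11/138 - 1*(-8055) = -11/138 + 8055 = 1111579/138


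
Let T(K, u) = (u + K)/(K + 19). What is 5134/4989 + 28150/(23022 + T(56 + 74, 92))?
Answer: 256918661/114098430 ≈ 2.2517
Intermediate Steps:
T(K, u) = (K + u)/(19 + K)
5134/4989 + 28150/(23022 + T(56 + 74, 92)) = 5134/4989 + 28150/(23022 + ((56 + 74) + 92)/(19 + (56 + 74))) = 5134*(1/4989) + 28150/(23022 + (130 + 92)/(19 + 130)) = 5134/4989 + 28150/(23022 + 222/149) = 5134/4989 + 28150/(3430500/149) = 5134/4989 + 28150*(149/3430500) = 5134/4989 + 83887/68610 = 256918661/114098430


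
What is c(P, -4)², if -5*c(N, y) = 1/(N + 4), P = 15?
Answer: 1/9025 ≈ 0.00011080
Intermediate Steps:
c(N, y) = -1/(5*(4 + N)) (c(N, y) = -1/(5*(N + 4)) = -1/(5*(4 + N)))
c(P, -4)² = (-1/(20 + 5*15))² = (-1/(20 + 75))² = (-1/95)² = 1/9025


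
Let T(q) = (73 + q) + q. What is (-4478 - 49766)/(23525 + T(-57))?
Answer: -13561/5871 ≈ -2.3098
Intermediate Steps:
T(q) = 73 + 2*q
(-4478 - 49766)/(23525 + T(-57)) = (-4478 - 49766)/(23525 + (73 + 2*(-57))) = -54244/(23525 + (73 - 114)) = -54244/(23525 - 41) = -54244/23484 = -54244*1/23484 = -13561/5871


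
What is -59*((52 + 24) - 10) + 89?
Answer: -3805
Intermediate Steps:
-59*((52 + 24) - 10) + 89 = -59*(76 - 10) + 89 = -59*66 + 89 = -3894 + 89 = -3805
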